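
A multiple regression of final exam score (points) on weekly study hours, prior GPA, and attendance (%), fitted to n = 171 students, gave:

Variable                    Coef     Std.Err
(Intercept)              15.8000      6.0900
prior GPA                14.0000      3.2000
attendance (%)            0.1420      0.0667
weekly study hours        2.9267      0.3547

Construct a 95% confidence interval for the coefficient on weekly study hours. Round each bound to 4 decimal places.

Read off: b = 2.9267, SE = 0.3547 for weekly study hours.
df = n − k − 1 = 171 − 3 − 1 = 167.
t* = t_{0.025, 167} = 1.974271.
Margin = t* × SE = 1.974271 × 0.3547 = 0.700274.
CI: 2.9267 ± 0.700274 → (2.2264, 3.6270).

(2.2264, 3.6270)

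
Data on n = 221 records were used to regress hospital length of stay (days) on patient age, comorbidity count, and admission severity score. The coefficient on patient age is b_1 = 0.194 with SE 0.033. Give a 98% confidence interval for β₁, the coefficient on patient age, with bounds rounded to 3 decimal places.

df = n − k − 1 = 221 − 3 − 1 = 217.
t* = t_{0.01, 217} = 2.343655.
Margin = t* × SE = 2.343655 × 0.033 = 0.07734.
CI: 0.194 ± 0.07734 → (0.117, 0.271).
With 98% confidence, each one-unit increase in patient age is associated with a change of between 0.117 and 0.271 days in hospital length of stay, holding the other predictors fixed.

(0.117, 0.271)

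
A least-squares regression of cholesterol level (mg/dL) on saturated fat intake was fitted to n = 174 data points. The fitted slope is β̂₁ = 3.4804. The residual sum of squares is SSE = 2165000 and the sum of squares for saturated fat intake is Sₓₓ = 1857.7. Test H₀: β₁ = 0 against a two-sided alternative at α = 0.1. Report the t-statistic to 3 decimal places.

MSE = SSE/(n − 2) = 2165000/172 = 12587.2.
SE(β̂₁) = √(MSE/Sₓₓ) = √(12587.2/1857.7) = 2.60302.
t = 3.4804 / 2.60302 = 1.337.
df = n − 2 = 172.
Two-sided p ≈ 0.1830, which is ≥ 0.1, so fail to reject H₀.
The data do not give significant evidence of an association between saturated fat intake and cholesterol level.

t = 1.337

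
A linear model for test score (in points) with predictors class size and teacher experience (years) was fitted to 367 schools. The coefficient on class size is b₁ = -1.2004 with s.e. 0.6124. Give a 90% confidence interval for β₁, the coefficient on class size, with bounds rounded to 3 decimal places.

df = n − k − 1 = 367 − 2 − 1 = 364.
t* = t_{0.05, 364} = 1.649051.
Margin = t* × SE = 1.649051 × 0.6124 = 1.00988.
CI: -1.2004 ± 1.00988 → (-2.210, -0.191).
With 90% confidence, each one-unit increase in class size is associated with a change of between -2.210 and -0.191 points in test score, holding the other predictors fixed.

(-2.210, -0.191)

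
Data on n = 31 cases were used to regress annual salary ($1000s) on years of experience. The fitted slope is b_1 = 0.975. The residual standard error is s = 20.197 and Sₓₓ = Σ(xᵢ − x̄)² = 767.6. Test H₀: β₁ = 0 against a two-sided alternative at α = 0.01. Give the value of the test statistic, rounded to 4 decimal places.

t = 1.3375

SE(b_1) = s/√Sₓₓ = 20.197/√767.6 = 0.728986.
t = 0.975 / 0.728986 = 1.3375.
df = n − 2 = 29.
Two-sided p ≈ 0.1915, which is ≥ 0.01, so fail to reject H₀.
The data do not give significant evidence of an association between years of experience and annual salary.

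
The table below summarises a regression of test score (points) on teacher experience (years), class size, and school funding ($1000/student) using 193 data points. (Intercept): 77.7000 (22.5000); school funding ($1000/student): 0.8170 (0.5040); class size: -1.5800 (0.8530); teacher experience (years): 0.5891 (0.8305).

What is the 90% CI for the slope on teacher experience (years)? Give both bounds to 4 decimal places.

Read off: b = 0.5891, SE = 0.8305 for teacher experience (years).
df = n − k − 1 = 193 − 3 − 1 = 189.
t* = t_{0.05, 189} = 1.652956.
Margin = t* × SE = 1.652956 × 0.8305 = 1.372780.
CI: 0.5891 ± 1.372780 → (-0.7837, 1.9619).

(-0.7837, 1.9619)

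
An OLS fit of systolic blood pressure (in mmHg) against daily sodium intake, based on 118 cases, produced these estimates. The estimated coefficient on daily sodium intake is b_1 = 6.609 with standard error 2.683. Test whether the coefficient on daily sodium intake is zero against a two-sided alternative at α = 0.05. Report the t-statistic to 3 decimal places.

t = 2.463

H₀: β₁ = 0 vs H₁: β₁ ≠ 0.
t = (b_1 − β₁⁰)/SE = 6.609 / 2.683 = 2.463.
df = n − 2 = 118 − 2 = 116.
Two-sided p ≈ 0.0152, which is < 0.05, so reject H₀.
There is evidence that daily sodium intake is associated with systolic blood pressure.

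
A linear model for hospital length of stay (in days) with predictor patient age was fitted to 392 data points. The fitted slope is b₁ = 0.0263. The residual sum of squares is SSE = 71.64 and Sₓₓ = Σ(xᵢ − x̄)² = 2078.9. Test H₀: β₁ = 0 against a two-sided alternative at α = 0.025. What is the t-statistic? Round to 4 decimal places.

t = 2.7979

MSE = SSE/(n − 2) = 71.64/390 = 0.183692.
SE(b₁) = √(MSE/Sₓₓ) = √(0.183692/2078.9) = 0.00940002.
t = 0.0263 / 0.00940002 = 2.7979.
df = n − 2 = 390.
Two-sided p ≈ 0.0054, which is < 0.025, so reject H₀.
There is evidence that patient age is associated with hospital length of stay.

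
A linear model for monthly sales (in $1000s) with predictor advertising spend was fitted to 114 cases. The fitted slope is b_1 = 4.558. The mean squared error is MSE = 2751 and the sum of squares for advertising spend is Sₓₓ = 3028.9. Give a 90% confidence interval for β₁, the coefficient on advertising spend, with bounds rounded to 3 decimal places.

SE(b_1) = √(MSE/Sₓₓ) = √(2751/3028.9) = 0.953022.
df = n − 2 = 112.
t* = t_{0.05, 112} = 1.658573.
Margin = t* × SE = 1.658573 × 0.953022 = 1.58066.
CI: 4.558 ± 1.58066 → (2.977, 6.139).
With 90% confidence, each one-unit increase in advertising spend is associated with a change of between 2.977 and 6.139 $1000s in monthly sales.

(2.977, 6.139)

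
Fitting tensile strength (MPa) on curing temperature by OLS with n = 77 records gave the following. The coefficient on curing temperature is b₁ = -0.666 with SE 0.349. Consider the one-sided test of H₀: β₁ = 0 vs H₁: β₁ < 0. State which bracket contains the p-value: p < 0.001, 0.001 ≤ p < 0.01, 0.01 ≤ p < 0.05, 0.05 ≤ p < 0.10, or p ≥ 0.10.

0.01 ≤ p < 0.05

t = -0.666 / 0.349 = -1.908.
df = n − 2 = 77 − 2 = 75.
One-sided p = P(T_{75} < t) ≈ 0.0301.
So 0.01 ≤ p < 0.05.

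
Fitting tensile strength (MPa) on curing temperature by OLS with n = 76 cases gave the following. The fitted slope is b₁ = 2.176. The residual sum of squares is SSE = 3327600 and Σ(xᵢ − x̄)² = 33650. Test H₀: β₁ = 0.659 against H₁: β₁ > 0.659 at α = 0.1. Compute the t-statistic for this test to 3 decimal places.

t = 1.312

MSE = SSE/(n − 2) = 3327600/74 = 44967.6.
SE(b₁) = √(MSE/Sₓₓ) = √(44967.6/33650) = 1.156.
t = (2.176 − 0.659) / 1.156 = 1.312.
df = n − 2 = 74.
One-sided p ≈ 0.0967, which is < 0.1, so reject H₀.
There is evidence that the true slope on curing temperature exceeds 0.659 MPa per unit.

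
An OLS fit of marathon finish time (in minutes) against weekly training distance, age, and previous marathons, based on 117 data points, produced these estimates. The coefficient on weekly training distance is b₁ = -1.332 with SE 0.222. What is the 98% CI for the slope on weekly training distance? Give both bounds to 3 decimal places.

df = n − k − 1 = 117 − 3 − 1 = 113.
t* = t_{0.01, 113} = 2.359801.
Margin = t* × SE = 2.359801 × 0.222 = 0.52388.
CI: -1.332 ± 0.52388 → (-1.856, -0.808).
With 98% confidence, each one-unit increase in weekly training distance is associated with a change of between -1.856 and -0.808 minutes in marathon finish time, holding the other predictors fixed.

(-1.856, -0.808)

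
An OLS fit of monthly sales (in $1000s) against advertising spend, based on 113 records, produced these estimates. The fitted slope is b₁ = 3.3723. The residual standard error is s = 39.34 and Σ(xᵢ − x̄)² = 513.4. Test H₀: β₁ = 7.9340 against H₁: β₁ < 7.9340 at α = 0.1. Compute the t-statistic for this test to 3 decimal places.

t = -2.627

SE(b₁) = s/√Sₓₓ = 39.34/√513.4 = 1.73623.
t = (3.3723 − 7.9340) / 1.73623 = -2.627.
df = n − 2 = 111.
One-sided p ≈ 0.0049, which is < 0.1, so reject H₀.
There is evidence that the true slope on advertising spend is below 7.9340 $1000s per unit.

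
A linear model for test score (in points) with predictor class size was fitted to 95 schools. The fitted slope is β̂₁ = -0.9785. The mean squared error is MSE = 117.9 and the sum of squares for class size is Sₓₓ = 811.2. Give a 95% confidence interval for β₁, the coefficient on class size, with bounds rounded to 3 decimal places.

(-1.736, -0.221)

SE(β̂₁) = √(MSE/Sₓₓ) = √(117.9/811.2) = 0.381235.
df = n − 2 = 93.
t* = t_{0.025, 93} = 1.985802.
Margin = t* × SE = 1.985802 × 0.381235 = 0.75706.
CI: -0.9785 ± 0.75706 → (-1.736, -0.221).
With 95% confidence, each one-unit increase in class size is associated with a change of between -1.736 and -0.221 points in test score.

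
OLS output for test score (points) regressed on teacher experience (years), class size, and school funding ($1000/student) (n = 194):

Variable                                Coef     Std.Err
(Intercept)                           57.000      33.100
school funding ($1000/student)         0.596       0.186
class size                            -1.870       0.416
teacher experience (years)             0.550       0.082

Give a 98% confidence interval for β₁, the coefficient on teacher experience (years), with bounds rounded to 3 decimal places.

Read off: b = 0.550, SE = 0.082 for teacher experience (years).
df = n − k − 1 = 194 − 3 − 1 = 190.
t* = t_{0.01, 190} = 2.346134.
Margin = t* × SE = 2.346134 × 0.082 = 0.19238.
CI: 0.550 ± 0.19238 → (0.358, 0.742).

(0.358, 0.742)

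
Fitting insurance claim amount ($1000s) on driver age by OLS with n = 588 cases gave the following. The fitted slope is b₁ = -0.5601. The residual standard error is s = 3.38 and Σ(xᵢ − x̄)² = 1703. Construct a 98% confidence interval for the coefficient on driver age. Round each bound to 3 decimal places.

SE(b₁) = s/√Sₓₓ = 3.38/√1703 = 0.0819048.
df = n − 2 = 586.
t* = t_{0.01, 586} = 2.332728.
Margin = t* × SE = 2.332728 × 0.0819048 = 0.19106.
CI: -0.5601 ± 0.19106 → (-0.751, -0.369).
With 98% confidence, each one-unit increase in driver age is associated with a change of between -0.751 and -0.369 $1000s in insurance claim amount.

(-0.751, -0.369)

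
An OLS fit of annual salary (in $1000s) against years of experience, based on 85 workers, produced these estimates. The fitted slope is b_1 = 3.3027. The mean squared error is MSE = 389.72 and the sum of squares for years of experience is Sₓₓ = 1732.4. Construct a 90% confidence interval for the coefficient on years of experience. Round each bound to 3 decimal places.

(2.514, 4.092)

SE(b_1) = √(MSE/Sₓₓ) = √(389.72/1732.4) = 0.474299.
df = n − 2 = 83.
t* = t_{0.05, 83} = 1.66342.
Margin = t* × SE = 1.66342 × 0.474299 = 0.78896.
CI: 3.3027 ± 0.78896 → (2.514, 4.092).
With 90% confidence, each one-unit increase in years of experience is associated with a change of between 2.514 and 4.092 $1000s in annual salary.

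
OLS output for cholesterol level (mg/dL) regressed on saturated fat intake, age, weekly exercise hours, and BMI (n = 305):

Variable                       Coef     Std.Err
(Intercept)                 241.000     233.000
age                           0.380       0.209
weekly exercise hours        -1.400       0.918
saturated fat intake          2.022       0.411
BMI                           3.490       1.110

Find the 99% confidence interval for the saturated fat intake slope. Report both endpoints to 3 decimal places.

(0.957, 3.087)

Read off: b = 2.022, SE = 0.411 for saturated fat intake.
df = n − k − 1 = 305 − 4 − 1 = 300.
t* = t_{0.005, 300} = 2.592316.
Margin = t* × SE = 2.592316 × 0.411 = 1.06544.
CI: 2.022 ± 1.06544 → (0.957, 3.087).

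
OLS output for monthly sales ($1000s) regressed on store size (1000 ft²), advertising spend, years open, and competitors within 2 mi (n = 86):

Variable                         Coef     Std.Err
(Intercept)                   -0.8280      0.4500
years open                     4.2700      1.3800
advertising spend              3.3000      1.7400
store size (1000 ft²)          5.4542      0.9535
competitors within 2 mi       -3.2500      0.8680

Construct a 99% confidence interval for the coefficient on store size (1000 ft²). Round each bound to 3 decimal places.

Read off: b = 5.4542, SE = 0.9535 for store size (1000 ft²).
df = n − k − 1 = 86 − 4 − 1 = 81.
t* = t_{0.005, 81} = 2.637897.
Margin = t* × SE = 2.637897 × 0.9535 = 2.51523.
CI: 5.4542 ± 2.51523 → (2.939, 7.969).

(2.939, 7.969)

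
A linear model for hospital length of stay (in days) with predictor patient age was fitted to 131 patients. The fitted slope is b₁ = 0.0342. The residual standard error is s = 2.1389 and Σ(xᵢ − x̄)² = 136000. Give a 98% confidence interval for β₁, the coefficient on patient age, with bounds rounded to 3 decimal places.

SE(b₁) = s/√Sₓₓ = 2.1389/√136000 = 0.00579991.
df = n − 2 = 129.
t* = t_{0.01, 129} = 2.355602.
Margin = t* × SE = 2.355602 × 0.00579991 = 0.01366.
CI: 0.0342 ± 0.01366 → (0.021, 0.048).
With 98% confidence, each one-unit increase in patient age is associated with a change of between 0.021 and 0.048 days in hospital length of stay.

(0.021, 0.048)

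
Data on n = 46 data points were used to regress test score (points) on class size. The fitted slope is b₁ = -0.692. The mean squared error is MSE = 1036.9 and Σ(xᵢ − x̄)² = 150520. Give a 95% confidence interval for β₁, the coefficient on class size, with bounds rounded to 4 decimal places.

SE(b₁) = √(MSE/Sₓₓ) = √(1036.9/150520) = 0.0829987.
df = n − 2 = 44.
t* = t_{0.025, 44} = 2.015368.
Margin = t* × SE = 2.015368 × 0.0829987 = 0.167273.
CI: -0.692 ± 0.167273 → (-0.8593, -0.5247).
With 95% confidence, each one-unit increase in class size is associated with a change of between -0.8593 and -0.5247 points in test score.

(-0.8593, -0.5247)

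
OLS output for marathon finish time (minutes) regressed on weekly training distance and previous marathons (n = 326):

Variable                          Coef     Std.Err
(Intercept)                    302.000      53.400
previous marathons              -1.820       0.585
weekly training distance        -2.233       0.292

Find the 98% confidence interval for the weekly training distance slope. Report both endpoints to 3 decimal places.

(-2.916, -1.550)

Read off: b = -2.233, SE = 0.292 for weekly training distance.
df = n − k − 1 = 326 − 2 − 1 = 323.
t* = t_{0.01, 323} = 2.337948.
Margin = t* × SE = 2.337948 × 0.292 = 0.68268.
CI: -2.233 ± 0.68268 → (-2.916, -1.550).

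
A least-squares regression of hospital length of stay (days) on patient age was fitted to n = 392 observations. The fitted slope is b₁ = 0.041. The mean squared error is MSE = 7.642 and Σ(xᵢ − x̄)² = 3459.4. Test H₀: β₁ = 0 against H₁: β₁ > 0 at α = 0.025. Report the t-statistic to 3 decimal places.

t = 0.872

SE(b₁) = √(MSE/Sₓₓ) = √(7.642/3459.4) = 0.0470006.
t = 0.041 / 0.0470006 = 0.872.
df = n − 2 = 390.
One-sided p ≈ 0.1918, which is ≥ 0.025, so fail to reject H₀.
The data do not give significant evidence that the true slope on patient age is positive.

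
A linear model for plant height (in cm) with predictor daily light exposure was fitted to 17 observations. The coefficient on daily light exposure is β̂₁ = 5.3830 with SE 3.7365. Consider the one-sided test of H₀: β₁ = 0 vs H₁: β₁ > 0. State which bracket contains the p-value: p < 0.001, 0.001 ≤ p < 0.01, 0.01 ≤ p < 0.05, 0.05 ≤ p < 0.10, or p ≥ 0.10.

0.05 ≤ p < 0.10

t = 5.3830 / 3.7365 = 1.441.
df = n − 2 = 17 − 2 = 15.
One-sided p = P(T_{15} > t) ≈ 0.0851.
So 0.05 ≤ p < 0.10.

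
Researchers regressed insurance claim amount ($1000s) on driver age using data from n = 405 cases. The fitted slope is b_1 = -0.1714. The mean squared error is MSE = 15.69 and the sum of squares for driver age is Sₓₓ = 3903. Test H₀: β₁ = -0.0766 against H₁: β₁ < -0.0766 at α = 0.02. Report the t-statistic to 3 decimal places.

SE(b_1) = √(MSE/Sₓₓ) = √(15.69/3903) = 0.0634033.
t = (-0.1714 − (-0.0766)) / 0.0634033 = -1.495.
df = n − 2 = 403.
One-sided p ≈ 0.0678, which is ≥ 0.02, so fail to reject H₀.
The data do not give significant evidence that the true slope on driver age is below -0.0766 $1000s per unit.

t = -1.495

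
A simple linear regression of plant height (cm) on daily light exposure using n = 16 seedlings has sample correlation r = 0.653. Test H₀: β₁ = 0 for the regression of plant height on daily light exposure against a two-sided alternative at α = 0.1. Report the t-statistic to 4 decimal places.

t = r·√(n − 2)/√(1 − r²) = 0.653·√14/√0.573591 = 3.2261.
df = n − 2 = 14.
Two-sided p ≈ 0.0061, which is < 0.1, so reject H₀.
There is evidence of a linear association between daily light exposure and plant height.

t = 3.2261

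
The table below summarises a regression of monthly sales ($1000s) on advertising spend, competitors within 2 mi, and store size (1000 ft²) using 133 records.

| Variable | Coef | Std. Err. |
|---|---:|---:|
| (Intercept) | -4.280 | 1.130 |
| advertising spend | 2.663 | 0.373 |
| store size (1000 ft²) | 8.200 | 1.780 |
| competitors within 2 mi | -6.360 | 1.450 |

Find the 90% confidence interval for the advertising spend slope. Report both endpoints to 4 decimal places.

(2.0450, 3.2810)

Read off: b = 2.663, SE = 0.373 for advertising spend.
df = n − k − 1 = 133 − 3 − 1 = 129.
t* = t_{0.05, 129} = 1.656752.
Margin = t* × SE = 1.656752 × 0.373 = 0.617968.
CI: 2.663 ± 0.617968 → (2.0450, 3.2810).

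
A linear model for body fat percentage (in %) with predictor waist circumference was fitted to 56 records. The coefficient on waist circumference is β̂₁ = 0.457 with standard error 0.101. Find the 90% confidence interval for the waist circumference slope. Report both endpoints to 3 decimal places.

df = n − 2 = 56 − 2 = 54.
t* = t_{0.05, 54} = 1.673565.
Margin = t* × SE = 1.673565 × 0.101 = 0.16903.
CI: 0.457 ± 0.16903 → (0.288, 0.626).
With 90% confidence, each one-unit increase in waist circumference is associated with a change of between 0.288 and 0.626 % in body fat percentage.

(0.288, 0.626)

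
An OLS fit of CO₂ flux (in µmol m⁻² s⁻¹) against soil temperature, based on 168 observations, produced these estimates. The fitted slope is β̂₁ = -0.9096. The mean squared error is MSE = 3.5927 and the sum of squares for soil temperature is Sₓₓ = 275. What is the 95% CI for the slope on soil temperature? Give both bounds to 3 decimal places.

(-1.135, -0.684)

SE(β̂₁) = √(MSE/Sₓₓ) = √(3.5927/275) = 0.114299.
df = n − 2 = 166.
t* = t_{0.025, 166} = 1.974358.
Margin = t* × SE = 1.974358 × 0.114299 = 0.22567.
CI: -0.9096 ± 0.22567 → (-1.135, -0.684).
With 95% confidence, each one-unit increase in soil temperature is associated with a change of between -1.135 and -0.684 µmol m⁻² s⁻¹ in CO₂ flux.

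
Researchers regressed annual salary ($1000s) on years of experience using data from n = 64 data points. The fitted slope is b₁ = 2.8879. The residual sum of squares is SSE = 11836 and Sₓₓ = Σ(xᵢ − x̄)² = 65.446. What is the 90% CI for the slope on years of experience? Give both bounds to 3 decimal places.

(0.036, 5.740)

MSE = SSE/(n − 2) = 11836/62 = 190.903.
SE(b₁) = √(MSE/Sₓₓ) = √(190.903/65.446) = 1.70791.
df = n − 2 = 62.
t* = t_{0.05, 62} = 1.669804.
Margin = t* × SE = 1.669804 × 1.70791 = 2.85188.
CI: 2.8879 ± 2.85188 → (0.036, 5.740).
With 90% confidence, each one-unit increase in years of experience is associated with a change of between 0.036 and 5.740 $1000s in annual salary.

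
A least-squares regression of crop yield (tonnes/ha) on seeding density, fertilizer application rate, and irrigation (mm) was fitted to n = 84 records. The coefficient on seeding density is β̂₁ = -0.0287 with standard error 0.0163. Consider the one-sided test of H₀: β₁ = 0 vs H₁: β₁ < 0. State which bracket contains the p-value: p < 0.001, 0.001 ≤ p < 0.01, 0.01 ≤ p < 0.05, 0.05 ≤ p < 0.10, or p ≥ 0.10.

0.01 ≤ p < 0.05

t = -0.0287 / 0.0163 = -1.761.
df = n − k − 1 = 84 − 3 − 1 = 80.
One-sided p = P(T_{80} < t) ≈ 0.0411.
So 0.01 ≤ p < 0.05.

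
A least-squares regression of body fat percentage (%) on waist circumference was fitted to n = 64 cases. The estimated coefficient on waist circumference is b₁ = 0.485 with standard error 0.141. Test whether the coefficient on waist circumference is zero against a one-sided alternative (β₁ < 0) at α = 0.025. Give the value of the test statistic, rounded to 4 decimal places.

t = 3.4397

H₀: β₁ = 0 vs H₁: β₁ < 0.
t = (b₁ − β₁⁰)/SE = 0.485 / 0.141 = 3.4397.
df = n − 2 = 64 − 2 = 62.
One-sided p ≈ 0.9995, which is ≥ 0.025, so fail to reject H₀.
The data do not give significant evidence that the true slope on waist circumference is negative.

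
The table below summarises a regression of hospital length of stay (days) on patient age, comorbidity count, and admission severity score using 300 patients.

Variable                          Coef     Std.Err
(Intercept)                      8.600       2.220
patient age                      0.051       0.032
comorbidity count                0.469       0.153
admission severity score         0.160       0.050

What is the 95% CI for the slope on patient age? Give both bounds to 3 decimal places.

(-0.012, 0.114)

Read off: b = 0.051, SE = 0.032 for patient age.
df = n − k − 1 = 300 − 3 − 1 = 296.
t* = t_{0.025, 296} = 1.968011.
Margin = t* × SE = 1.968011 × 0.032 = 0.06298.
CI: 0.051 ± 0.06298 → (-0.012, 0.114).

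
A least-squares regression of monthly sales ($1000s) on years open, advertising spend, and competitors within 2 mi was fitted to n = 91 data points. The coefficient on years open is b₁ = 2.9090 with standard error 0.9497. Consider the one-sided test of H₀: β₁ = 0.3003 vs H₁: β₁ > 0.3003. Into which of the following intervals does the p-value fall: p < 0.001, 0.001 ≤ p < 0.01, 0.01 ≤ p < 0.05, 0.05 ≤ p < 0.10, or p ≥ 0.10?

t = (2.9090 − 0.3003) / 0.9497 = 2.747.
df = n − k − 1 = 91 − 3 − 1 = 87.
One-sided p = P(T_{87} > t) ≈ 0.0037.
So 0.001 ≤ p < 0.01.

0.001 ≤ p < 0.01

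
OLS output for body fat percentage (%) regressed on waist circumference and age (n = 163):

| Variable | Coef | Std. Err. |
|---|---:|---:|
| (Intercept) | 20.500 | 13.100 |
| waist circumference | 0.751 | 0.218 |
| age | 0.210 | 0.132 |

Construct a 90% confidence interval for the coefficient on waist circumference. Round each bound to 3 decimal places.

(0.390, 1.112)

Read off: b = 0.751, SE = 0.218 for waist circumference.
df = n − k − 1 = 163 − 2 − 1 = 160.
t* = t_{0.05, 160} = 1.654433.
Margin = t* × SE = 1.654433 × 0.218 = 0.36067.
CI: 0.751 ± 0.36067 → (0.390, 1.112).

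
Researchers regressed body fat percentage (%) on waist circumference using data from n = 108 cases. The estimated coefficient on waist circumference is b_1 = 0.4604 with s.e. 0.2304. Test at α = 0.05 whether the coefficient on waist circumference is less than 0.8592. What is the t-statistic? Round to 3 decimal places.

t = -1.731

H₀: β₁ = 0.8592 vs H₁: β₁ < 0.8592.
t = (b_1 − β₁⁰)/SE = (0.4604 − 0.8592) / 0.2304 = -1.731.
df = n − 2 = 108 − 2 = 106.
One-sided p ≈ 0.0432, which is < 0.05, so reject H₀.
There is evidence that the true slope on waist circumference is below 0.8592 % per unit.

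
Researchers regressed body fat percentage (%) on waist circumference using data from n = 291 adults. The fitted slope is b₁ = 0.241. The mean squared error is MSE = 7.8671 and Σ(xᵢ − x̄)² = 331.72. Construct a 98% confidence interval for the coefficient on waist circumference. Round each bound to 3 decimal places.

(-0.119, 0.601)

SE(b₁) = √(MSE/Sₓₓ) = √(7.8671/331.72) = 0.154.
df = n − 2 = 289.
t* = t_{0.01, 289} = 2.33932.
Margin = t* × SE = 2.33932 × 0.154 = 0.36026.
CI: 0.241 ± 0.36026 → (-0.119, 0.601).
With 98% confidence, each one-unit increase in waist circumference is associated with a change of between -0.119 and 0.601 % in body fat percentage.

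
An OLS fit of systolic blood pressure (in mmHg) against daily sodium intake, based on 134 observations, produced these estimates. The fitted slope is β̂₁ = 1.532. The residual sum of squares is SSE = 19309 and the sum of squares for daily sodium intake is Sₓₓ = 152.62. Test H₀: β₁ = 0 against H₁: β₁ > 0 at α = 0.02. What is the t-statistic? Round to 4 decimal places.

MSE = SSE/(n − 2) = 19309/132 = 146.28.
SE(β̂₁) = √(MSE/Sₓₓ) = √(146.28/152.62) = 0.97901.
t = 1.532 / 0.97901 = 1.5648.
df = n − 2 = 132.
One-sided p ≈ 0.0600, which is ≥ 0.02, so fail to reject H₀.
The data do not give significant evidence that the true slope on daily sodium intake is positive.

t = 1.5648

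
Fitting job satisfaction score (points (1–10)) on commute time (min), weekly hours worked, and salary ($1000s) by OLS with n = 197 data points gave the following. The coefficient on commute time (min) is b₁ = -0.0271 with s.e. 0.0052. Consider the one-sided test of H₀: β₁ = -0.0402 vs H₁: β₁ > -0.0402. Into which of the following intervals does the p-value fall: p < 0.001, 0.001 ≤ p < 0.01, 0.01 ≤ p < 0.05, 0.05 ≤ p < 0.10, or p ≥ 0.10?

0.001 ≤ p < 0.01

t = (-0.0271 − (-0.0402)) / 0.0052 = 2.519.
df = n − k − 1 = 197 − 3 − 1 = 193.
One-sided p = P(T_{193} > t) ≈ 0.0063.
So 0.001 ≤ p < 0.01.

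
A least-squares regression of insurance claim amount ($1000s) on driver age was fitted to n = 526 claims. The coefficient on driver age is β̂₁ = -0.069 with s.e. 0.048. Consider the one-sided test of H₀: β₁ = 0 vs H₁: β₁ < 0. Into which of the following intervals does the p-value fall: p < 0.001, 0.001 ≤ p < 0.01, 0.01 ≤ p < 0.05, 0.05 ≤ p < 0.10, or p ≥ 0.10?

t = -0.069 / 0.048 = -1.438.
df = n − 2 = 526 − 2 = 524.
One-sided p = P(T_{524} < t) ≈ 0.0756.
So 0.05 ≤ p < 0.10.

0.05 ≤ p < 0.10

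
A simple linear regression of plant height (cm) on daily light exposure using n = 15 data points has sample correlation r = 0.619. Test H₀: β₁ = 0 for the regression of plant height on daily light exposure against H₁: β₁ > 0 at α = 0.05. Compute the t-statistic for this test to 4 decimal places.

t = r·√(n − 2)/√(1 − r²) = 0.619·√13/√0.616839 = 2.8417.
df = n − 2 = 13.
One-sided p ≈ 0.0069, which is < 0.05, so reject H₀.
There is evidence of a linear association between daily light exposure and plant height.

t = 2.8417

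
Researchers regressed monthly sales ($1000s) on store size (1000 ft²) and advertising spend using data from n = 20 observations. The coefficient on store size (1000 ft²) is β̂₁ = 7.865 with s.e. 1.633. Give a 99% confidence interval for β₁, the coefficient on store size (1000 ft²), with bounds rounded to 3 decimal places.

(3.132, 12.598)

df = n − k − 1 = 20 − 2 − 1 = 17.
t* = t_{0.005, 17} = 2.898231.
Margin = t* × SE = 2.898231 × 1.633 = 4.73281.
CI: 7.865 ± 4.73281 → (3.132, 12.598).
With 99% confidence, each one-unit increase in store size (1000 ft²) is associated with a change of between 3.132 and 12.598 $1000s in monthly sales, holding the other predictors fixed.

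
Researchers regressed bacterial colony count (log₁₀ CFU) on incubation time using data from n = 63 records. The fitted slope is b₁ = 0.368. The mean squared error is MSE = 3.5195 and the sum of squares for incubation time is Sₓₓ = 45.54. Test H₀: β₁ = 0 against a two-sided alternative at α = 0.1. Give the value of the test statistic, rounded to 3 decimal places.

t = 1.324

SE(b₁) = √(MSE/Sₓₓ) = √(3.5195/45.54) = 0.277999.
t = 0.368 / 0.277999 = 1.324.
df = n − 2 = 61.
Two-sided p ≈ 0.1905, which is ≥ 0.1, so fail to reject H₀.
The data do not give significant evidence of an association between incubation time and bacterial colony count.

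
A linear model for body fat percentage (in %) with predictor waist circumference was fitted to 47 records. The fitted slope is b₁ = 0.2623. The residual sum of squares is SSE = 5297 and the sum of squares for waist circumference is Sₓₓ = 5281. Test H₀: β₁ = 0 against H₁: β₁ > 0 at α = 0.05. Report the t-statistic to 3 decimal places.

MSE = SSE/(n − 2) = 5297/45 = 117.711.
SE(b₁) = √(MSE/Sₓₓ) = √(117.711/5281) = 0.149297.
t = 0.2623 / 0.149297 = 1.757.
df = n − 2 = 45.
One-sided p ≈ 0.0429, which is < 0.05, so reject H₀.
There is evidence that the true slope on waist circumference is positive.

t = 1.757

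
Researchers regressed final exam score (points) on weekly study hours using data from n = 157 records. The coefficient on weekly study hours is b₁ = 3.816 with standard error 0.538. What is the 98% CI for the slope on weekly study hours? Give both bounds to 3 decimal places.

(2.551, 5.081)

df = n − 2 = 157 − 2 = 155.
t* = t_{0.01, 155} = 2.350646.
Margin = t* × SE = 2.350646 × 0.538 = 1.26465.
CI: 3.816 ± 1.26465 → (2.551, 5.081).
With 98% confidence, each one-unit increase in weekly study hours is associated with a change of between 2.551 and 5.081 points in final exam score.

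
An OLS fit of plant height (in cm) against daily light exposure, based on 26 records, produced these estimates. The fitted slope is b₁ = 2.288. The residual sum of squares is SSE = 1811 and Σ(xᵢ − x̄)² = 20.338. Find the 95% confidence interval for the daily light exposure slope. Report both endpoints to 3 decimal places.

MSE = SSE/(n − 2) = 1811/24 = 75.4583.
SE(b₁) = √(MSE/Sₓₓ) = √(75.4583/20.338) = 1.92619.
df = n − 2 = 24.
t* = t_{0.025, 24} = 2.063899.
Margin = t* × SE = 2.063899 × 1.92619 = 3.97546.
CI: 2.288 ± 3.97546 → (-1.687, 6.263).
With 95% confidence, each one-unit increase in daily light exposure is associated with a change of between -1.687 and 6.263 cm in plant height.

(-1.687, 6.263)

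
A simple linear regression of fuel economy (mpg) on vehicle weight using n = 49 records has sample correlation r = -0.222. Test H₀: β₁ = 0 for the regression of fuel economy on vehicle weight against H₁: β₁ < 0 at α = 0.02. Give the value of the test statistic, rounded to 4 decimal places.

t = r·√(n − 2)/√(1 − r²) = -0.222·√47/√0.950716 = -1.5609.
df = n − 2 = 47.
One-sided p ≈ 0.0626, which is ≥ 0.02, so fail to reject H₀.
The data do not give significant evidence of a linear association between vehicle weight and fuel economy.

t = -1.5609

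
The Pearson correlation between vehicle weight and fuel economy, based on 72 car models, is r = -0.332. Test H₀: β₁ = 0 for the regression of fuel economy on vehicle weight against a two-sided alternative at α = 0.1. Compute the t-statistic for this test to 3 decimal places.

t = r·√(n − 2)/√(1 − r²) = -0.332·√70/√0.889776 = -2.945.
df = n − 2 = 70.
Two-sided p ≈ 0.0044, which is < 0.1, so reject H₀.
There is evidence of a linear association between vehicle weight and fuel economy.

t = -2.945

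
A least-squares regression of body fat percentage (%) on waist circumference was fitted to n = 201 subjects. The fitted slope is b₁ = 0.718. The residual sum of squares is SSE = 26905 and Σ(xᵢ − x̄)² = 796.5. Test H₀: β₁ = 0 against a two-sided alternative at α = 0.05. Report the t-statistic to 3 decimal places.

MSE = SSE/(n − 2) = 26905/199 = 135.201.
SE(b₁) = √(MSE/Sₓₓ) = √(135.201/796.5) = 0.412.
t = 0.718 / 0.412 = 1.743.
df = n − 2 = 199.
Two-sided p ≈ 0.0829, which is ≥ 0.05, so fail to reject H₀.
The data do not give significant evidence of an association between waist circumference and body fat percentage.

t = 1.743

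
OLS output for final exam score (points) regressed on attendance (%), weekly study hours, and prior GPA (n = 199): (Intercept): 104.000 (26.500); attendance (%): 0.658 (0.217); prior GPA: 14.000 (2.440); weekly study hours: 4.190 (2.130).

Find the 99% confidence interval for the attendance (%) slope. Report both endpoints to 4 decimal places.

(0.0935, 1.2225)

Read off: b = 0.658, SE = 0.217 for attendance (%).
df = n − k − 1 = 199 − 3 − 1 = 195.
t* = t_{0.005, 195} = 2.601276.
Margin = t* × SE = 2.601276 × 0.217 = 0.564477.
CI: 0.658 ± 0.564477 → (0.0935, 1.2225).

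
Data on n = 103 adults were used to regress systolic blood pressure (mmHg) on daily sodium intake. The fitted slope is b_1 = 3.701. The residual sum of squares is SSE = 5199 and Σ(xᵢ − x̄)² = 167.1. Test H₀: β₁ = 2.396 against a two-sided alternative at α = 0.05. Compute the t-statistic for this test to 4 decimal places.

t = 2.3513

MSE = SSE/(n − 2) = 5199/101 = 51.4752.
SE(b_1) = √(MSE/Sₓₓ) = √(51.4752/167.1) = 0.555023.
t = (3.701 − 2.396) / 0.555023 = 2.3513.
df = n − 2 = 101.
Two-sided p ≈ 0.0207, which is < 0.05, so reject H₀.
There is evidence that the true slope on daily sodium intake differs from 2.396 mmHg per unit.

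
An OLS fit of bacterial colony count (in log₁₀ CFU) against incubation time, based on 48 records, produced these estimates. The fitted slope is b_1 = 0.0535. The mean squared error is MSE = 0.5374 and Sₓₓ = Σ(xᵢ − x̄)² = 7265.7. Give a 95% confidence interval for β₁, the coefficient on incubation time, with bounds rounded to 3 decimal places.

(0.036, 0.071)

SE(b_1) = √(MSE/Sₓₓ) = √(0.5374/7265.7) = 0.00860023.
df = n − 2 = 46.
t* = t_{0.025, 46} = 2.012896.
Margin = t* × SE = 2.012896 × 0.00860023 = 0.01731.
CI: 0.0535 ± 0.01731 → (0.036, 0.071).
With 95% confidence, each one-unit increase in incubation time is associated with a change of between 0.036 and 0.071 log₁₀ CFU in bacterial colony count.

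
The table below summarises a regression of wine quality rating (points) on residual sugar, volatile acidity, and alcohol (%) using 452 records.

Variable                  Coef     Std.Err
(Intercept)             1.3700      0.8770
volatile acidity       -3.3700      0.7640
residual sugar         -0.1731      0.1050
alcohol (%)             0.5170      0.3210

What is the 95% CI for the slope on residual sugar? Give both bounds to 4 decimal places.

Read off: b = -0.1731, SE = 0.1050 for residual sugar.
df = n − k − 1 = 452 − 3 − 1 = 448.
t* = t_{0.025, 448} = 1.965273.
Margin = t* × SE = 1.965273 × 0.1050 = 0.206354.
CI: -0.1731 ± 0.206354 → (-0.3795, 0.0333).

(-0.3795, 0.0333)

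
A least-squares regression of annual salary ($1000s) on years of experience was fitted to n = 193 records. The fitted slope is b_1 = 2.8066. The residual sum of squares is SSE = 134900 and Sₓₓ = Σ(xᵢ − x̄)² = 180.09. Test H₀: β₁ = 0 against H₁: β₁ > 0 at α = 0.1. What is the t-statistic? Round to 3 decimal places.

t = 1.417

MSE = SSE/(n − 2) = 134900/191 = 706.283.
SE(b_1) = √(MSE/Sₓₓ) = √(706.283/180.09) = 1.98036.
t = 2.8066 / 1.98036 = 1.417.
df = n − 2 = 191.
One-sided p ≈ 0.0790, which is < 0.1, so reject H₀.
There is evidence that the true slope on years of experience is positive.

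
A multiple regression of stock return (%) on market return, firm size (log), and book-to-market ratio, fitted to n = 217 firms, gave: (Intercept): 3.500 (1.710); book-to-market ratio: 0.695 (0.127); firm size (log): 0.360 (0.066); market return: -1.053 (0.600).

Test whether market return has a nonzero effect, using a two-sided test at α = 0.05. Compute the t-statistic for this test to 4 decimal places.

t = -1.7550

Read off: b = -1.053, SE = 0.600 for market return.
H₀: β₁ = 0 vs H₁: β₁ ≠ 0.
t = -1.053 / 0.600 = -1.7550.
df = n − k − 1 = 217 − 3 − 1 = 213.
Two-sided p ≈ 0.0807, which is ≥ 0.05, so fail to reject H₀.
The data do not give significant evidence of an association between market return and stock return, after adjusting for the other predictors.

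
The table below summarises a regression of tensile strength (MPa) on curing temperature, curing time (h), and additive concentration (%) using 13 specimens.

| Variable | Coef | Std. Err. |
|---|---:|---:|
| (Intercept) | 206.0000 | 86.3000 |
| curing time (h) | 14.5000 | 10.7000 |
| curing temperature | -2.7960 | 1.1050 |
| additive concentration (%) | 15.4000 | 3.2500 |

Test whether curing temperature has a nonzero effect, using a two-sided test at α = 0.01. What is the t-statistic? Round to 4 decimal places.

t = -2.5303

Read off: b = -2.7960, SE = 1.1050 for curing temperature.
H₀: β₁ = 0 vs H₁: β₁ ≠ 0.
t = -2.7960 / 1.1050 = -2.5303.
df = n − k − 1 = 13 − 3 − 1 = 9.
Two-sided p ≈ 0.0322, which is ≥ 0.01, so fail to reject H₀.
The data do not give significant evidence of an association between curing temperature and tensile strength, after adjusting for the other predictors.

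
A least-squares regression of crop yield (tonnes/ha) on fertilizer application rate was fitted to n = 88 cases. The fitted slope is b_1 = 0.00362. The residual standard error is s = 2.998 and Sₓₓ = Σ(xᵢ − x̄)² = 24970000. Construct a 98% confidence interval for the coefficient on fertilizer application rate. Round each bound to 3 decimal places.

(0.002, 0.005)

SE(b_1) = s/√Sₓₓ = 2.998/√24970000 = 0.00059996.
df = n − 2 = 86.
t* = t_{0.01, 86} = 2.370493.
Margin = t* × SE = 2.370493 × 0.00059996 = 0.00142.
CI: 0.00362 ± 0.00142 → (0.002, 0.005).
With 98% confidence, each one-unit increase in fertilizer application rate is associated with a change of between 0.002 and 0.005 tonnes/ha in crop yield.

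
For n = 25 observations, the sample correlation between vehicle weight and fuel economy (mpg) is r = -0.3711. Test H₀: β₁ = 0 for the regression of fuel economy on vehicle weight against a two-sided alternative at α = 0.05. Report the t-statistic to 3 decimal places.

t = r·√(n − 2)/√(1 − r²) = -0.3711·√23/√0.862285 = -1.917.
df = n − 2 = 23.
Two-sided p ≈ 0.0678, which is ≥ 0.05, so fail to reject H₀.
The data do not give significant evidence of a linear association between vehicle weight and fuel economy.

t = -1.917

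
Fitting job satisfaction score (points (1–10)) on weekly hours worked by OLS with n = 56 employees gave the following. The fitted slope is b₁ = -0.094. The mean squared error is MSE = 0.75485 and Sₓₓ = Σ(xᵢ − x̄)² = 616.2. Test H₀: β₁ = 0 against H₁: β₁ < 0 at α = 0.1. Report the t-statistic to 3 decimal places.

t = -2.686

SE(b₁) = √(MSE/Sₓₓ) = √(0.75485/616.2) = 0.0350001.
t = -0.094 / 0.0350001 = -2.686.
df = n − 2 = 54.
One-sided p ≈ 0.0048, which is < 0.1, so reject H₀.
There is evidence that the true slope on weekly hours worked is negative.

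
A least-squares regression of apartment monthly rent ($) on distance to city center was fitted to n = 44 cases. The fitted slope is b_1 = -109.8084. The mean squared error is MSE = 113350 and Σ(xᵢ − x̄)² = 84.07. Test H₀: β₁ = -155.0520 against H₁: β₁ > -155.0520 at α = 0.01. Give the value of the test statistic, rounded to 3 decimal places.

t = 1.232

SE(b_1) = √(MSE/Sₓₓ) = √(113350/84.07) = 36.7189.
t = (-109.8084 − (-155.0520)) / 36.7189 = 1.232.
df = n − 2 = 42.
One-sided p ≈ 0.1124, which is ≥ 0.01, so fail to reject H₀.
The data do not give significant evidence that the true slope on distance to city center exceeds -155.0520 $ per unit.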